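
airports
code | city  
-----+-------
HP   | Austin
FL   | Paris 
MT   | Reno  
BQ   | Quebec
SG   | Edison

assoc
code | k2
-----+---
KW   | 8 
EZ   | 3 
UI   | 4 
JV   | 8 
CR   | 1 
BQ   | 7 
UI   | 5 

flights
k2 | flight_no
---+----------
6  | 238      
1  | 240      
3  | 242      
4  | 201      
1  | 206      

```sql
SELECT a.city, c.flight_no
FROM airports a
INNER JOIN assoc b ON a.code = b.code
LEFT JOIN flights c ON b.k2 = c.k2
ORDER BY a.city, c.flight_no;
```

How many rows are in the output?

Joins associate left-to-right: airports INNER JOIN assoc on code gives 1 intermediate row(s).
Then LEFT JOIN `flights c` on k2: each of those 1 rows is kept; rows whose b.k2 has no match in c get NULL for c's columns.
Result: 1 row(s).

1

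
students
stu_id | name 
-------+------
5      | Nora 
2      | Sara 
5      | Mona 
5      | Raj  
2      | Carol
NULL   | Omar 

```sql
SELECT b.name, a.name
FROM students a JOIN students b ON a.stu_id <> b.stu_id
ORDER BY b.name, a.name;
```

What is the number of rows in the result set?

12

INNER JOIN keeps only pairs where the ON condition holds.
Matching on a.stu_id <> b.stu_id. A NULL in a compared column never satisfies the condition.
- a[0] stu_id=5 → 2 match(es) in b → 2 row(s).
- a[1] stu_id=2 → 3 match(es) in b → 3 row(s).
- a[2] stu_id=5 → 2 match(es) in b → 2 row(s).
- a[3] stu_id=5 → 2 match(es) in b → 2 row(s).
- a[4] stu_id=2 → 3 match(es) in b → 3 row(s).
- a[5] stu_id=NULL → no match; dropped.
Total: 12 rows.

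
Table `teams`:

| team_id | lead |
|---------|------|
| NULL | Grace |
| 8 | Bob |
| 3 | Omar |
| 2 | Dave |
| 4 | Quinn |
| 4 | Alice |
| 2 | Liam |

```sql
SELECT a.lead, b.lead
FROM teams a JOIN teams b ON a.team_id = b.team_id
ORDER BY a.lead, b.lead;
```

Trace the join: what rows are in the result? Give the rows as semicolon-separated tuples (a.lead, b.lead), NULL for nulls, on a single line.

INNER JOIN keeps only pairs where the ON condition holds.
Matching on a.team_id = b.team_id. A NULL in a compared column never satisfies the condition.
- a row (team_id=NULL): no match → dropped.
- a row (team_id=8): matches 1 b row(s) → 1 output row(s).
- a row (team_id=3): matches 1 b row(s) → 1 output row(s).
- a row (team_id=2): matches 2 b row(s) → 2 output row(s).
- a row (team_id=4): matches 2 b row(s) → 2 output row(s).
- a row (team_id=4): matches 2 b row(s) → 2 output row(s).
- a row (team_id=2): matches 2 b row(s) → 2 output row(s).
After projecting and ordering:
a.lead | b.lead
Alice | Alice
Alice | Quinn
Bob | Bob
Dave | Dave
Dave | Liam
Liam | Dave
Liam | Liam
Omar | Omar
Quinn | Alice
Quinn | Quinn

(Alice, Alice); (Alice, Quinn); (Bob, Bob); (Dave, Dave); (Dave, Liam); (Liam, Dave); (Liam, Liam); (Omar, Omar); (Quinn, Alice); (Quinn, Quinn)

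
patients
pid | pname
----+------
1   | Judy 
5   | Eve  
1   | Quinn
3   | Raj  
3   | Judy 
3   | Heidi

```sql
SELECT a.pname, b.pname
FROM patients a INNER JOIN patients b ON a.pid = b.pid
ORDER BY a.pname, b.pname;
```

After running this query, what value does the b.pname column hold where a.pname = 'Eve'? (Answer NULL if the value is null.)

INNER JOIN keeps only pairs where the ON condition holds.
Matching on a.pid = b.pid.
- a (pid=1) pairs with 2 row(s) of b.
- a (pid=5) pairs with 1 row(s) of b.
- a (pid=1) pairs with 2 row(s) of b.
- a (pid=3) pairs with 3 row(s) of b.
- a (pid=3) pairs with 3 row(s) of b.
- a (pid=3) pairs with 3 row(s) of b.

Eve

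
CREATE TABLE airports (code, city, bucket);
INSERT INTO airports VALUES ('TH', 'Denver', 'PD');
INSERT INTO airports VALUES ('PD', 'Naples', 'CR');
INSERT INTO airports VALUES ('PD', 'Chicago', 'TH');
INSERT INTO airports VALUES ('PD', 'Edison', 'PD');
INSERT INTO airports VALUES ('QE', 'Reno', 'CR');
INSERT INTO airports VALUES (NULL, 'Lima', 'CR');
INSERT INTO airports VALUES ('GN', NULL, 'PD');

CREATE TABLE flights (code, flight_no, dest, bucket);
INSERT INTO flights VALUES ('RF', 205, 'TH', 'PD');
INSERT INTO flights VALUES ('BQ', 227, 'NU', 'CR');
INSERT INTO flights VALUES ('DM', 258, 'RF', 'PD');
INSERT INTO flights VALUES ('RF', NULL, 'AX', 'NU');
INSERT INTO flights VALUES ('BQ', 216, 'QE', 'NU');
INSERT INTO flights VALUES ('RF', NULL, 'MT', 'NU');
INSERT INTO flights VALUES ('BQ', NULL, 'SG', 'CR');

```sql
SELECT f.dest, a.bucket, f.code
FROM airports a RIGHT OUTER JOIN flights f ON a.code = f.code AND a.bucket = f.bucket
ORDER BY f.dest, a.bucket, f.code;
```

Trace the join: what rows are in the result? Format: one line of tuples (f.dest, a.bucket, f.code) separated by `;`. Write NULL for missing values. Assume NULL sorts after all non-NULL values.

RIGHT JOIN keeps every row from `flights`; unmatched rows get NULL for `airports`'s columns.
Matching on a.code = f.code AND a.bucket = f.bucket. A NULL in a compared column never satisfies the condition.
- a[0] code=TH, bucket=PD → no match.
- a[1] code=PD, bucket=CR → no match.
- a[2] code=PD, bucket=TH → no match.
- a[3] code=PD, bucket=PD → no match.
- a[4] code=QE, bucket=CR → no match.
- a[5] code=NULL, bucket=CR → no match.
- a[6] code=GN, bucket=PD → no match.
- plus 7 unmatched f row(s), each kept with NULL a columns.
After projecting and ordering:
f.dest | a.bucket | f.code
AX | NULL | RF
MT | NULL | RF
NU | NULL | BQ
QE | NULL | BQ
RF | NULL | DM
SG | NULL | BQ
TH | NULL | RF

(AX, NULL, RF); (MT, NULL, RF); (NU, NULL, BQ); (QE, NULL, BQ); (RF, NULL, DM); (SG, NULL, BQ); (TH, NULL, RF)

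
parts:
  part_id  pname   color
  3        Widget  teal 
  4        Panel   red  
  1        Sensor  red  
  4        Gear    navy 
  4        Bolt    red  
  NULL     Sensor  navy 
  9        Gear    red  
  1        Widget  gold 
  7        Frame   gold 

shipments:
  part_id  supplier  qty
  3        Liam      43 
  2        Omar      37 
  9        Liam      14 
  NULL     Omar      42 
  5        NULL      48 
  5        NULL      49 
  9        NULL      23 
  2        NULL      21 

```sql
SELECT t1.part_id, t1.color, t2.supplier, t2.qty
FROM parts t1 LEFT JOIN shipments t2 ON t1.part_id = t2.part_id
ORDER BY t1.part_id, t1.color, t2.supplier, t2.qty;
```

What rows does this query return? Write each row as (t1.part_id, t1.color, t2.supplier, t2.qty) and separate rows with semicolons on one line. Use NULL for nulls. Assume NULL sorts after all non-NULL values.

(1, gold, NULL, NULL); (1, red, NULL, NULL); (3, teal, Liam, 43); (4, navy, NULL, NULL); (4, red, NULL, NULL); (4, red, NULL, NULL); (7, gold, NULL, NULL); (9, red, Liam, 14); (9, red, NULL, 23); (NULL, navy, NULL, NULL)

LEFT JOIN keeps every row from `parts`; unmatched rows get NULL for `shipments`'s columns.
Matching on t1.part_id = t2.part_id. A NULL in a compared column never satisfies the condition.
- t1 row (part_id=3): matches 1 t2 row(s) → 1 output row(s).
- t1 row (part_id=4): no match → kept, t2 columns NULL.
- t1 row (part_id=1): no match → kept, t2 columns NULL.
- t1 row (part_id=4): no match → kept, t2 columns NULL.
- t1 row (part_id=4): no match → kept, t2 columns NULL.
- t1 row (part_id=NULL): no match → kept, t2 columns NULL.
- t1 row (part_id=9): matches 2 t2 row(s) → 2 output row(s).
- t1 row (part_id=1): no match → kept, t2 columns NULL.
- t1 row (part_id=7): no match → kept, t2 columns NULL.
After projecting and ordering:
t1.part_id | t1.color | t2.supplier | t2.qty
1 | gold | NULL | NULL
1 | red | NULL | NULL
3 | teal | Liam | 43
4 | navy | NULL | NULL
4 | red | NULL | NULL
4 | red | NULL | NULL
7 | gold | NULL | NULL
9 | red | Liam | 14
9 | red | NULL | 23
NULL | navy | NULL | NULL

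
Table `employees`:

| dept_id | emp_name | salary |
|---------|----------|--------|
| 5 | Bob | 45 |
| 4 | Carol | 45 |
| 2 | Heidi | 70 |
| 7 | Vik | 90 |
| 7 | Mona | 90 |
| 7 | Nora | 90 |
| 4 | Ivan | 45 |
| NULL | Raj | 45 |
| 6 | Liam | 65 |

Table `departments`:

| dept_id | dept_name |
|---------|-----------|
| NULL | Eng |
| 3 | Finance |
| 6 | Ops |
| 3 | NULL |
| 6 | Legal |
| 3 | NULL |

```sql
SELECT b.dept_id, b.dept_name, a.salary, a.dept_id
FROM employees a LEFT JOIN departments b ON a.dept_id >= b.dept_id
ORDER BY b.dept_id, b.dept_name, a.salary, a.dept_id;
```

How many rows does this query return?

31

LEFT JOIN keeps every row from `employees`; unmatched rows get NULL for `departments`'s columns.
Matching on a.dept_id >= b.dept_id. A NULL in a compared column never satisfies the condition.
Matched pairs: 29; unmatched a rows kept: 2.
Total: 29 matched + 2 padded = 31 rows.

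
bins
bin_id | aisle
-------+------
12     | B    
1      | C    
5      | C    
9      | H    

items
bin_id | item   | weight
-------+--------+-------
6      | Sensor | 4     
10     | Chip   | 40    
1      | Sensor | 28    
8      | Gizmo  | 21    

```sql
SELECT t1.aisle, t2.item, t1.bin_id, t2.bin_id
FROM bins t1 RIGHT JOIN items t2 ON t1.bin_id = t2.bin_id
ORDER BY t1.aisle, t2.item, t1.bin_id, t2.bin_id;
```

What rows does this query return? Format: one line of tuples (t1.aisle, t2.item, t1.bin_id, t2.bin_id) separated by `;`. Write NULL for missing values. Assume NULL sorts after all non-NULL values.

RIGHT JOIN keeps every row from `items`; unmatched rows get NULL for `bins`'s columns.
Matching on t1.bin_id = t2.bin_id.
- t1 (bin_id=12) has no partner in t2.
- t1 (bin_id=1) pairs with 1 row(s) of t2.
- t1 (bin_id=5) has no partner in t2.
- t1 (bin_id=9) has no partner in t2.
- 3 row(s) from t2 found no t1 partner → padded with NULL.
After projecting and ordering:
t1.aisle | t2.item | t1.bin_id | t2.bin_id
C | Sensor | 1 | 1
NULL | Chip | NULL | 10
NULL | Gizmo | NULL | 8
NULL | Sensor | NULL | 6

(C, Sensor, 1, 1); (NULL, Chip, NULL, 10); (NULL, Gizmo, NULL, 8); (NULL, Sensor, NULL, 6)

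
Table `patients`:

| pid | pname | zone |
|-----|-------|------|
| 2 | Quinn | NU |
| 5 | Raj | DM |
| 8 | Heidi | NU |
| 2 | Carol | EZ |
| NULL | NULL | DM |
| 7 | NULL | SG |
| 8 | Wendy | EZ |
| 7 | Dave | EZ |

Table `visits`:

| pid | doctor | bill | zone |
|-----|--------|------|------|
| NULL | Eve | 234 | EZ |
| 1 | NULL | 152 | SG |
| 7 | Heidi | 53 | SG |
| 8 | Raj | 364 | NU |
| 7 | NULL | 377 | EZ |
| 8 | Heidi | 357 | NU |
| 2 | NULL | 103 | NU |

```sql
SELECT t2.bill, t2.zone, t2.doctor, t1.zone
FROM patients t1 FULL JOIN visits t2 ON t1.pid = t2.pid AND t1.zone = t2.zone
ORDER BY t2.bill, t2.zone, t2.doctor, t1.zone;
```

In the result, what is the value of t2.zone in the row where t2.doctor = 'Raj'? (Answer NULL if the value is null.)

NU

FULL OUTER JOIN keeps every row from both sides; unmatched rows get NULL for the other side's columns.
Matching on t1.pid = t2.pid AND t1.zone = t2.zone. A NULL in a compared column never satisfies the condition.
- t1 row (pid=2, zone=NU): matches 1 t2 row(s) → 1 output row(s).
- t1 row (pid=5, zone=DM): no match → kept, t2 columns NULL.
- t1 row (pid=8, zone=NU): matches 2 t2 row(s) → 2 output row(s).
- t1 row (pid=2, zone=EZ): no match → kept, t2 columns NULL.
- t1 row (pid=NULL, zone=DM): no match → kept, t2 columns NULL.
- t1 row (pid=7, zone=SG): matches 1 t2 row(s) → 1 output row(s).
- t1 row (pid=8, zone=EZ): no match → kept, t2 columns NULL.
- t1 row (pid=7, zone=EZ): matches 1 t2 row(s) → 1 output row(s).
- 2 row(s) from t2 found no t1 partner → padded with NULL.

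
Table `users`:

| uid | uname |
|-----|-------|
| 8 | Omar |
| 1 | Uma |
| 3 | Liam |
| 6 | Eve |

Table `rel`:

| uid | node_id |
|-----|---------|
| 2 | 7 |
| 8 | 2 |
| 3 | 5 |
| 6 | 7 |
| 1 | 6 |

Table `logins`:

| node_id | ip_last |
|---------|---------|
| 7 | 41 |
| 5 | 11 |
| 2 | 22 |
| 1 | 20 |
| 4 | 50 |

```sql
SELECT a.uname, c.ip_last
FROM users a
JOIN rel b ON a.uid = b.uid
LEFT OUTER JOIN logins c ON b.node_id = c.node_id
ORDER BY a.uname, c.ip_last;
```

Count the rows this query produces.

4

Joins associate left-to-right: users INNER JOIN rel on uid gives 4 intermediate row(s).
Then LEFT JOIN `logins c` on node_id: each of those 4 rows is kept; rows whose b.node_id has no match in c get NULL for c's columns.
Result: 4 row(s).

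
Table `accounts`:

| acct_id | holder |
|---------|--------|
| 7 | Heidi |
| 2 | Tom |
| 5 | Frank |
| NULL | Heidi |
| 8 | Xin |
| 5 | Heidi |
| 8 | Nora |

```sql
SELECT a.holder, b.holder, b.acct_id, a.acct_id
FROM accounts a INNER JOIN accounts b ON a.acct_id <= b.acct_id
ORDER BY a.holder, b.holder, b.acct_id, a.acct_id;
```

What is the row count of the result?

INNER JOIN keeps only pairs where the ON condition holds.
Matching on a.acct_id <= b.acct_id. A NULL in a compared column never satisfies the condition.
Matched pairs: 23.
Total: 23 rows.

23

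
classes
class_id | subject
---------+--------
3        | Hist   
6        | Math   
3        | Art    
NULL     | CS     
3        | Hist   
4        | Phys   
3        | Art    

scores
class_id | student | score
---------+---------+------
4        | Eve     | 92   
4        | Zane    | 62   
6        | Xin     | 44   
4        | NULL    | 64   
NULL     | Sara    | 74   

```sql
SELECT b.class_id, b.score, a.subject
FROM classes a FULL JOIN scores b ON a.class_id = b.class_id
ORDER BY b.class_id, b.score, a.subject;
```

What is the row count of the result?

10

FULL OUTER JOIN keeps every row from both sides; unmatched rows get NULL for the other side's columns.
Matching on a.class_id = b.class_id. A NULL in a compared column never satisfies the condition.
Matched pairs: 4; unmatched a rows kept: 5; unmatched b rows kept: 1.
Total: 4 matched + 6 padded = 10 rows.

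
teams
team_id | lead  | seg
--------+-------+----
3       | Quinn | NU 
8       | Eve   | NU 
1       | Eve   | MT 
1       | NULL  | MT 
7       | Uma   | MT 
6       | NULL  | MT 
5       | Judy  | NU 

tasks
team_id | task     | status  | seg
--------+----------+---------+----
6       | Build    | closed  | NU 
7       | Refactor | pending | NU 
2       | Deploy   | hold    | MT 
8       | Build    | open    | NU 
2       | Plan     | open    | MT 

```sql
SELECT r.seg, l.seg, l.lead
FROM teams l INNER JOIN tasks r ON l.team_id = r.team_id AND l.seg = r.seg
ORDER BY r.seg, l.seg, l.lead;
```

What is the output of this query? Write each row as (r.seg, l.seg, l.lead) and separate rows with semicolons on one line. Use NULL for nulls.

(NU, NU, Eve)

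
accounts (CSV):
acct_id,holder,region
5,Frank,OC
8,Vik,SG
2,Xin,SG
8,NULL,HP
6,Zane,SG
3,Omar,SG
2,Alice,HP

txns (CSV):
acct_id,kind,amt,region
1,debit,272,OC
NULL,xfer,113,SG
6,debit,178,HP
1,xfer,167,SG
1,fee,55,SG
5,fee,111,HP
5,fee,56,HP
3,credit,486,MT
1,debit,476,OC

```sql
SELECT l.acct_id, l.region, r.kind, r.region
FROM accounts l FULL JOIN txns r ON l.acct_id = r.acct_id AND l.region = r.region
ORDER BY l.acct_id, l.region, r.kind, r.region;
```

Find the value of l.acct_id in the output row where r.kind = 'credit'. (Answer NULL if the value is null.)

NULL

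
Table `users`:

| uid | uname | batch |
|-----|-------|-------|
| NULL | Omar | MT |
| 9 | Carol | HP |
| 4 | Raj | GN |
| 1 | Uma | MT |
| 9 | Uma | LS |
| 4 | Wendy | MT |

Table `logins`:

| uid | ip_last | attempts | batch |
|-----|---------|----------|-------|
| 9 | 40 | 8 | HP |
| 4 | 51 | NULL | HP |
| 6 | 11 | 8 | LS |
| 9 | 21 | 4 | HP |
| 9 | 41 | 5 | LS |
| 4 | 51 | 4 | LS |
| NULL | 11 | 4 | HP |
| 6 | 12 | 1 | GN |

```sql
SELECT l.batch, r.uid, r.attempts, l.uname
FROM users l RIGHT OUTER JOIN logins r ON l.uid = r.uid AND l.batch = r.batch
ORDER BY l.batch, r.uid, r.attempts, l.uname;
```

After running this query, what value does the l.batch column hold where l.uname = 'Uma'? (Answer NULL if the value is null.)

LS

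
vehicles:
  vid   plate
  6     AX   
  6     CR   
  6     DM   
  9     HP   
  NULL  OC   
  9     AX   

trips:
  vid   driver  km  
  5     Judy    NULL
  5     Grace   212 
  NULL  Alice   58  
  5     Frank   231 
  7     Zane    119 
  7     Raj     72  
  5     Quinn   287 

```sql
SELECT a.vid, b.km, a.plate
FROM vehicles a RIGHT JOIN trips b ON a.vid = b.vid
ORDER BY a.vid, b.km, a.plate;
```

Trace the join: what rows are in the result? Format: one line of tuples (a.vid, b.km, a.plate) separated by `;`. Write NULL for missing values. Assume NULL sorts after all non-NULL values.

(NULL, 58, NULL); (NULL, 72, NULL); (NULL, 119, NULL); (NULL, 212, NULL); (NULL, 231, NULL); (NULL, 287, NULL); (NULL, NULL, NULL)

RIGHT JOIN keeps every row from `trips`; unmatched rows get NULL for `vehicles`'s columns.
Matching on a.vid = b.vid. A NULL in a compared column never satisfies the condition.
- vid=6: no matching b row.
- vid=6: no matching b row.
- vid=6: no matching b row.
- vid=9: no matching b row.
- vid=NULL: no matching b row.
- vid=9: no matching b row.
- 7 b row(s) had no a match → kept, a columns NULL.
After projecting and ordering:
a.vid | b.km | a.plate
NULL | 58 | NULL
NULL | 72 | NULL
NULL | 119 | NULL
NULL | 212 | NULL
NULL | 231 | NULL
NULL | 287 | NULL
NULL | NULL | NULL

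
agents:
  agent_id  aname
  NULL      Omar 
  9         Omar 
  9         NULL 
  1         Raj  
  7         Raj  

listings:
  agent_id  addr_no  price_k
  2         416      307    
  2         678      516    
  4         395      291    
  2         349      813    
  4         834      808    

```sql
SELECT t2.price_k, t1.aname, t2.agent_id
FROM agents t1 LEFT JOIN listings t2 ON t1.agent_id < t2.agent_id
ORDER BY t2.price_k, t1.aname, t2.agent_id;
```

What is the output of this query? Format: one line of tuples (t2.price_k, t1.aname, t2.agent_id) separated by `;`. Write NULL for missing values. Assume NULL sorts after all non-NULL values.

LEFT JOIN keeps every row from `agents`; unmatched rows get NULL for `listings`'s columns.
Matching on t1.agent_id < t2.agent_id. A NULL in a compared column never satisfies the condition.
- t1[0] agent_id=NULL → no match; kept with NULLs on the t2 side.
- t1[1] agent_id=9 → no match; kept with NULLs on the t2 side.
- t1[2] agent_id=9 → no match; kept with NULLs on the t2 side.
- t1[3] agent_id=1 → 5 match(es) in t2 → 5 row(s).
- t1[4] agent_id=7 → no match; kept with NULLs on the t2 side.
After projecting and ordering:
t2.price_k | t1.aname | t2.agent_id
291 | Raj | 4
307 | Raj | 2
516 | Raj | 2
808 | Raj | 4
813 | Raj | 2
NULL | Omar | NULL
NULL | Omar | NULL
NULL | Raj | NULL
NULL | NULL | NULL

(291, Raj, 4); (307, Raj, 2); (516, Raj, 2); (808, Raj, 4); (813, Raj, 2); (NULL, Omar, NULL); (NULL, Omar, NULL); (NULL, Raj, NULL); (NULL, NULL, NULL)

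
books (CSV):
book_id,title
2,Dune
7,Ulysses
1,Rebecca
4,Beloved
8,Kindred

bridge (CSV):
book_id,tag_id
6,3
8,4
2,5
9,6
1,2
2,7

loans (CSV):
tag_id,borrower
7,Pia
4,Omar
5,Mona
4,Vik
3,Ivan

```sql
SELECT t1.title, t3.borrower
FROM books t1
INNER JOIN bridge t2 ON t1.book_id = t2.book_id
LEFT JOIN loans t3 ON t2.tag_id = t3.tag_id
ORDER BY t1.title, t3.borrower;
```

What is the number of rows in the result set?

Joins associate left-to-right: books INNER JOIN bridge on book_id gives 4 intermediate row(s).
Then LEFT JOIN `loans t3` on tag_id: each of those 4 rows is kept; rows whose t2.tag_id has no match in t3 get NULL for t3's columns.
Result: 5 row(s).

5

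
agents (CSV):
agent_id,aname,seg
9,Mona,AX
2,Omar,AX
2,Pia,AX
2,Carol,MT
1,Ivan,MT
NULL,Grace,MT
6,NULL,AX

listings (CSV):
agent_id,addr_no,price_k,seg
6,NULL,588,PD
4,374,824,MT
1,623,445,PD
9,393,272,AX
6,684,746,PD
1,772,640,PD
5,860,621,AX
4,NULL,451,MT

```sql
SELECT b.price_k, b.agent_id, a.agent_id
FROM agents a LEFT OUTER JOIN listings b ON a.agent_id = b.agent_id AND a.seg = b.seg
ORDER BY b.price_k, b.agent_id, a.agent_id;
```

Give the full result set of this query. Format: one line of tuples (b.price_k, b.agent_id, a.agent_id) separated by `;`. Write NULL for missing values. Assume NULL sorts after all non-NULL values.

LEFT JOIN keeps every row from `agents`; unmatched rows get NULL for `listings`'s columns.
Matching on a.agent_id = b.agent_id AND a.seg = b.seg. A NULL in a compared column never satisfies the condition.
Matched pairs: 1; unmatched a rows kept: 6.

(272, 9, 9); (NULL, NULL, 1); (NULL, NULL, 2); (NULL, NULL, 2); (NULL, NULL, 2); (NULL, NULL, 6); (NULL, NULL, NULL)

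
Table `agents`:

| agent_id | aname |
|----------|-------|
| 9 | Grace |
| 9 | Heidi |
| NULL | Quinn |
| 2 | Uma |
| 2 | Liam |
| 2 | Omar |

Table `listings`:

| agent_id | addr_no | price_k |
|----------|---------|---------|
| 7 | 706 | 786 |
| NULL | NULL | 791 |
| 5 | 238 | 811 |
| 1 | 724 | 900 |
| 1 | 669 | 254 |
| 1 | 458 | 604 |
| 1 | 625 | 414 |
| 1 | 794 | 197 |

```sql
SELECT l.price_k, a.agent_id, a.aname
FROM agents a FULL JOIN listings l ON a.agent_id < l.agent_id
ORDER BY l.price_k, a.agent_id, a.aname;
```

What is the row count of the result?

15

FULL OUTER JOIN keeps every row from both sides; unmatched rows get NULL for the other side's columns.
Matching on a.agent_id < l.agent_id. A NULL in a compared column never satisfies the condition.
Matched pairs: 6; unmatched a rows kept: 3; unmatched l rows kept: 6.
Total: 6 matched + 9 padded = 15 rows.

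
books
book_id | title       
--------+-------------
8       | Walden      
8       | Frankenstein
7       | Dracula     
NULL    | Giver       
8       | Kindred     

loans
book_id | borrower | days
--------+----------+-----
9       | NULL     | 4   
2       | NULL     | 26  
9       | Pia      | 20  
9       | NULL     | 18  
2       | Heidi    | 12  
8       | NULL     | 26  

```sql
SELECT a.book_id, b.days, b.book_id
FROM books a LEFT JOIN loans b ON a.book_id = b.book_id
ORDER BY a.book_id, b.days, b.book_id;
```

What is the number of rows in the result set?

5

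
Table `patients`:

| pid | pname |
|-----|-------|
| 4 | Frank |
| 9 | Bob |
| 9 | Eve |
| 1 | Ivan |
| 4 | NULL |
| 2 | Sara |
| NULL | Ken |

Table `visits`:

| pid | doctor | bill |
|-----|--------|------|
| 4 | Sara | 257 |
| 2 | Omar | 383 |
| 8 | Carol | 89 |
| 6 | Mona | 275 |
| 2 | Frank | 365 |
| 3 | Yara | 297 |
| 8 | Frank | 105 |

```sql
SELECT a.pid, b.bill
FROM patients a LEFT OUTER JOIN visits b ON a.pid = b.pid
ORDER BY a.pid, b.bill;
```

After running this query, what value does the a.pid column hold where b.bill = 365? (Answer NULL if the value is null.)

2

LEFT JOIN keeps every row from `patients`; unmatched rows get NULL for `visits`'s columns.
Matching on a.pid = b.pid. A NULL in a compared column never satisfies the condition.
- a (pid=4) pairs with 1 row(s) of b.
- a (pid=9) has no partner → padded with NULL.
- a (pid=9) has no partner → padded with NULL.
- a (pid=1) has no partner → padded with NULL.
- a (pid=4) pairs with 1 row(s) of b.
- a (pid=2) pairs with 2 row(s) of b.
- a (pid=NULL) has no partner → padded with NULL.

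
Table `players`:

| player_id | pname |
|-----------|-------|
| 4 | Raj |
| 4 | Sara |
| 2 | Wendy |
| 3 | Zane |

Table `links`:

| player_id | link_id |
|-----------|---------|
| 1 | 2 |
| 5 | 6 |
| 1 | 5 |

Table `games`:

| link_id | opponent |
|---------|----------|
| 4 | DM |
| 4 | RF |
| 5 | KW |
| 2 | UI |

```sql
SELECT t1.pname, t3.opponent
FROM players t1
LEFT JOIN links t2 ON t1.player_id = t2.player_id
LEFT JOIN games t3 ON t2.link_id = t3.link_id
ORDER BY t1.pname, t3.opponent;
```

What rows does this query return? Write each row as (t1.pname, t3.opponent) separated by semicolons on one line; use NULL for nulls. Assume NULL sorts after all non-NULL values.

(Raj, NULL); (Sara, NULL); (Wendy, NULL); (Zane, NULL)

Step 1 — t1 LEFT JOIN t2 on player_id → 4 row(s).
Then LEFT JOIN `games t3` on link_id: each of those 4 rows is kept; rows whose t2.link_id has no match in t3 get NULL for t3's columns.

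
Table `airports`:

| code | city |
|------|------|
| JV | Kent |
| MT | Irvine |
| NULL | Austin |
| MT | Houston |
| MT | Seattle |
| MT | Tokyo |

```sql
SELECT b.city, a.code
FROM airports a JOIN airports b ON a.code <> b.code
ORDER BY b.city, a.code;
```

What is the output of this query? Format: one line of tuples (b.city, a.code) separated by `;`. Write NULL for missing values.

(Houston, JV); (Irvine, JV); (Kent, MT); (Kent, MT); (Kent, MT); (Kent, MT); (Seattle, JV); (Tokyo, JV)

INNER JOIN keeps only pairs where the ON condition holds.
Matching on a.code <> b.code. A NULL in a compared column never satisfies the condition.
- a row (code=JV): matches 4 b row(s) → 4 output row(s).
- a row (code=MT): matches 1 b row(s) → 1 output row(s).
- a row (code=NULL): no match → dropped.
- a row (code=MT): matches 1 b row(s) → 1 output row(s).
- a row (code=MT): matches 1 b row(s) → 1 output row(s).
- a row (code=MT): matches 1 b row(s) → 1 output row(s).
After projecting and ordering:
b.city | a.code
Houston | JV
Irvine | JV
Kent | MT
Kent | MT
Kent | MT
Kent | MT
Seattle | JV
Tokyo | JV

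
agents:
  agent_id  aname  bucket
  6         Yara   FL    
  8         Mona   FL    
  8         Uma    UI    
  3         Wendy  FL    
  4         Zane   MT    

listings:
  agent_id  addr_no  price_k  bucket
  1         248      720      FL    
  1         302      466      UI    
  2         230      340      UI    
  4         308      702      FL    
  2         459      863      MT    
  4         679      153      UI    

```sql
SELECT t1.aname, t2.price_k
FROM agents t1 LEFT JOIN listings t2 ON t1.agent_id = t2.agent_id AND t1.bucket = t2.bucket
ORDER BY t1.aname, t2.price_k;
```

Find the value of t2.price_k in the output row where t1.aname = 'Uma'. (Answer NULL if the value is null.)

NULL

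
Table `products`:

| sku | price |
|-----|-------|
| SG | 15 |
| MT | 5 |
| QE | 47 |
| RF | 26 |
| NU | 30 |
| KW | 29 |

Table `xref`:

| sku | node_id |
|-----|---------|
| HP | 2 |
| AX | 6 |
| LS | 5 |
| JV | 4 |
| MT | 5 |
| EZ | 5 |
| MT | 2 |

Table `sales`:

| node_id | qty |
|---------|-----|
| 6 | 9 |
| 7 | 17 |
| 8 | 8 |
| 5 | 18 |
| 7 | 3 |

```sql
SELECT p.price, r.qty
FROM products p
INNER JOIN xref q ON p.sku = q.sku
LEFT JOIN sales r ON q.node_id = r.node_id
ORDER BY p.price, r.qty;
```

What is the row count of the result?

2

Step 1 — p INNER JOIN q on sku → 2 row(s).
Then LEFT JOIN `sales r` on node_id: each of those 2 rows is kept; rows whose q.node_id has no match in r get NULL for r's columns.
Result: 2 row(s).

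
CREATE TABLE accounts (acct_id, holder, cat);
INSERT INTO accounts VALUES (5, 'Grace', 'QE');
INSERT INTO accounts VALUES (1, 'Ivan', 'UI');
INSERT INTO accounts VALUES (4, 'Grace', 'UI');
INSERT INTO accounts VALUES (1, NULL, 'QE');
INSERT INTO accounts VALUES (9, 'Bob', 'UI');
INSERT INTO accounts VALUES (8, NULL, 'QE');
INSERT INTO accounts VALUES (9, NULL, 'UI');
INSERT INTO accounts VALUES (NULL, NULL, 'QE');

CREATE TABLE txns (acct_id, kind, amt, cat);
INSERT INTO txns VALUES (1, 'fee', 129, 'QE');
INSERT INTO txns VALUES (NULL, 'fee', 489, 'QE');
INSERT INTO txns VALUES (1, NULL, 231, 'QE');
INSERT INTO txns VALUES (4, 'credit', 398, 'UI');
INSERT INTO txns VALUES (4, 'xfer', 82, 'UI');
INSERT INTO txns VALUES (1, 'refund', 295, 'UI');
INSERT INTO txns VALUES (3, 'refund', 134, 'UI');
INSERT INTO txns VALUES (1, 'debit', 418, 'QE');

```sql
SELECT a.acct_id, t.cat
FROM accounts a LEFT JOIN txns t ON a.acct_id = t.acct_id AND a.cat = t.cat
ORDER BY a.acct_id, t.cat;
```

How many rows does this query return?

11

LEFT JOIN keeps every row from `accounts`; unmatched rows get NULL for `txns`'s columns.
Matching on a.acct_id = t.acct_id AND a.cat = t.cat. A NULL in a compared column never satisfies the condition.
Matched pairs: 6; unmatched a rows kept: 5.
Total: 6 matched + 5 padded = 11 rows.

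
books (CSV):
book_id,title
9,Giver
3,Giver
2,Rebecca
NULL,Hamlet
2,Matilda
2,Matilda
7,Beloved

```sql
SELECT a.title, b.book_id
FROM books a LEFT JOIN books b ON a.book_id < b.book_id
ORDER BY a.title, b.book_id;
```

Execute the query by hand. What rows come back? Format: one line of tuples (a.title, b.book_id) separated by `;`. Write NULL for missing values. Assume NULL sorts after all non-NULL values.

LEFT JOIN keeps every row from `books a`; unmatched rows get NULL for `books b`'s columns.
Matching on a.book_id < b.book_id. A NULL in a compared column never satisfies the condition.
Matched pairs: 12; unmatched a rows kept: 2.

(Beloved, 9); (Giver, 7); (Giver, 9); (Giver, NULL); (Hamlet, NULL); (Matilda, 3); (Matilda, 3); (Matilda, 7); (Matilda, 7); (Matilda, 9); (Matilda, 9); (Rebecca, 3); (Rebecca, 7); (Rebecca, 9)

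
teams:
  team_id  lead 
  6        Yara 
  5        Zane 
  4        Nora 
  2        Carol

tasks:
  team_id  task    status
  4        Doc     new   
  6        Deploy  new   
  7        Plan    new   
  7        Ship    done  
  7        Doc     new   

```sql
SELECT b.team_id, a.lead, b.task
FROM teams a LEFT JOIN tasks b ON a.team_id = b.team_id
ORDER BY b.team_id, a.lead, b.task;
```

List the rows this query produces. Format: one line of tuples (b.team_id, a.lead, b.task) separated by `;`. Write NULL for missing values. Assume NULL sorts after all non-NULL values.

(4, Nora, Doc); (6, Yara, Deploy); (NULL, Carol, NULL); (NULL, Zane, NULL)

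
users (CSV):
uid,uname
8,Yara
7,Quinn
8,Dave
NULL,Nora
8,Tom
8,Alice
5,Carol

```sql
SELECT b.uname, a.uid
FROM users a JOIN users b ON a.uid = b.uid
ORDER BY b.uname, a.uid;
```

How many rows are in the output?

18

INNER JOIN keeps only pairs where the ON condition holds.
Matching on a.uid = b.uid. A NULL in a compared column never satisfies the condition.
- a[0] uid=8 → 4 match(es) in b → 4 row(s).
- a[1] uid=7 → 1 match(es) in b → 1 row(s).
- a[2] uid=8 → 4 match(es) in b → 4 row(s).
- a[3] uid=NULL → no match; dropped.
- a[4] uid=8 → 4 match(es) in b → 4 row(s).
- a[5] uid=8 → 4 match(es) in b → 4 row(s).
- a[6] uid=5 → 1 match(es) in b → 1 row(s).
Total: 18 rows.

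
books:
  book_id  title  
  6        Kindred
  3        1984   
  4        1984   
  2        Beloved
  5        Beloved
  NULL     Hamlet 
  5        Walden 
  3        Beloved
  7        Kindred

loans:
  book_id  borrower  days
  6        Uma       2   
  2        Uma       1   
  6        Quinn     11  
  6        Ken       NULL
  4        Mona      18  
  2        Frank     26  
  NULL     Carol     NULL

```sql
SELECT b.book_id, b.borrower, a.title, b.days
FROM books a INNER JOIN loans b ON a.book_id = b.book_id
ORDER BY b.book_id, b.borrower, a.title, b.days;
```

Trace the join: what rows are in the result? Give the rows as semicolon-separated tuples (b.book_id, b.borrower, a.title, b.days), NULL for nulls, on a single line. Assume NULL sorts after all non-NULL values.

(2, Frank, Beloved, 26); (2, Uma, Beloved, 1); (4, Mona, 1984, 18); (6, Ken, Kindred, NULL); (6, Quinn, Kindred, 11); (6, Uma, Kindred, 2)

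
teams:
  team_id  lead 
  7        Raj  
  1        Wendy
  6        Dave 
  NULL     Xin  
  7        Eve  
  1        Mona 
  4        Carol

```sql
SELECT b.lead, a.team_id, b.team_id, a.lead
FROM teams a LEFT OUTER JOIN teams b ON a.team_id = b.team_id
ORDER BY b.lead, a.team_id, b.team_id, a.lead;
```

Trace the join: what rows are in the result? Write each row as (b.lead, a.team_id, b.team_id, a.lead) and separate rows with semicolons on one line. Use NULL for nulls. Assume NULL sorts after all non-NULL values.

LEFT JOIN keeps every row from `teams a`; unmatched rows get NULL for `teams b`'s columns.
Matching on a.team_id = b.team_id. A NULL in a compared column never satisfies the condition.
Matched pairs: 10; unmatched a rows kept: 1.

(Carol, 4, 4, Carol); (Dave, 6, 6, Dave); (Eve, 7, 7, Eve); (Eve, 7, 7, Raj); (Mona, 1, 1, Mona); (Mona, 1, 1, Wendy); (Raj, 7, 7, Eve); (Raj, 7, 7, Raj); (Wendy, 1, 1, Mona); (Wendy, 1, 1, Wendy); (NULL, NULL, NULL, Xin)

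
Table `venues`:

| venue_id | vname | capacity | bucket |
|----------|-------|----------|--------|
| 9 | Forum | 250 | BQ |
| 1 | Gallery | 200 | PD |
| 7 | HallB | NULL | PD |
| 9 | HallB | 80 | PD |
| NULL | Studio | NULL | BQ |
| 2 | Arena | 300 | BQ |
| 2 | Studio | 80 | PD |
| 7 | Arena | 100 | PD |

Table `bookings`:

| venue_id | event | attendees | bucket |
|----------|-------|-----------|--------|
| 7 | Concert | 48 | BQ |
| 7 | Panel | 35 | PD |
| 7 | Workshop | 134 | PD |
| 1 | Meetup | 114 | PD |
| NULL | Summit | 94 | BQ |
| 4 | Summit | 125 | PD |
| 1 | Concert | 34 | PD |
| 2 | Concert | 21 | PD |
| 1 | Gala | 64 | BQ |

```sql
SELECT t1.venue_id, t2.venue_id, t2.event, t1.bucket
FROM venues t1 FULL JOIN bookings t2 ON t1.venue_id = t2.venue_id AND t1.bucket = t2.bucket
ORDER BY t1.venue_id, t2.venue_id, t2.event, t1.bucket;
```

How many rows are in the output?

FULL OUTER JOIN keeps every row from both sides; unmatched rows get NULL for the other side's columns.
Matching on t1.venue_id = t2.venue_id AND t1.bucket = t2.bucket. A NULL in a compared column never satisfies the condition.
- venue_id=9, bucket=BQ: no t2 row matches, row kept with t2 columns NULL.
- venue_id=1, bucket=PD: 2 matching t2 row(s), so 2 row(s) emitted.
- venue_id=7, bucket=PD: 2 matching t2 row(s), so 2 row(s) emitted.
- venue_id=9, bucket=PD: no t2 row matches, row kept with t2 columns NULL.
- venue_id=NULL, bucket=BQ: no t2 row matches, row kept with t2 columns NULL.
- venue_id=2, bucket=BQ: no t2 row matches, row kept with t2 columns NULL.
- venue_id=2, bucket=PD: 1 matching t2 row(s), so 1 row(s) emitted.
- venue_id=7, bucket=PD: 2 matching t2 row(s), so 2 row(s) emitted.
- 4 row(s) from t2 found no t1 partner → padded with NULL.
Total: 7 matched + 8 padded = 15 rows.

15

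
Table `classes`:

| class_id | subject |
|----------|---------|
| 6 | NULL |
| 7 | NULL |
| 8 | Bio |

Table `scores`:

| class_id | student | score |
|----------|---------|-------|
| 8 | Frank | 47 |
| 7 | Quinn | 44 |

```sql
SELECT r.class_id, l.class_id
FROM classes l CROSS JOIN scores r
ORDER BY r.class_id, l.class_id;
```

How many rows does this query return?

CROSS JOIN pairs every row of `classes` with every row of `scores`: 3 × 2 = 6 rows.

6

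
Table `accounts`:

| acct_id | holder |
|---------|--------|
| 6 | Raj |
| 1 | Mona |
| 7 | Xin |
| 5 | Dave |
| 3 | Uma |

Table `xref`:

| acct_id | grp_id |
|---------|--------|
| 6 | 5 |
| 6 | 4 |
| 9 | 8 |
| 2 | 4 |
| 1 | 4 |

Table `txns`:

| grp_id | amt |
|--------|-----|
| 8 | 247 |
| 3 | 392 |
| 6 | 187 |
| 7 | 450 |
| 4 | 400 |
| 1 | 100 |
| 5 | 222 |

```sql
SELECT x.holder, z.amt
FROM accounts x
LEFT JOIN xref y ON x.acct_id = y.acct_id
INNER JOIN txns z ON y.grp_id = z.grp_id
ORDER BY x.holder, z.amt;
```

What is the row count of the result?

Joins associate left-to-right: accounts LEFT JOIN xref on acct_id gives 6 intermediate row(s).
Then INNER JOIN `txns z` on grp_id: keep only rows whose y.grp_id appears in z.
Result: 3 row(s).

3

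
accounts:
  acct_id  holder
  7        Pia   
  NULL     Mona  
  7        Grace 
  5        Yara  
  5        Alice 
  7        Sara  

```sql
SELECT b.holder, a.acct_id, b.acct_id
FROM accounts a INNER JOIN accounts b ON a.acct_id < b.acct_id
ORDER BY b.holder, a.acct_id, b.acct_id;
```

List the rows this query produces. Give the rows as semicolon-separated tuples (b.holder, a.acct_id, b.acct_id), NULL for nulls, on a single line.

INNER JOIN keeps only pairs where the ON condition holds.
Matching on a.acct_id < b.acct_id. A NULL in a compared column never satisfies the condition.
- acct_id=7: no matching b row, dropped.
- acct_id=NULL: no matching b row, dropped.
- acct_id=7: no matching b row, dropped.
- acct_id=5: 3 matching b row(s), so 3 row(s) emitted.
- acct_id=5: 3 matching b row(s), so 3 row(s) emitted.
- acct_id=7: no matching b row, dropped.
After projecting and ordering:
b.holder | a.acct_id | b.acct_id
Grace | 5 | 7
Grace | 5 | 7
Pia | 5 | 7
Pia | 5 | 7
Sara | 5 | 7
Sara | 5 | 7

(Grace, 5, 7); (Grace, 5, 7); (Pia, 5, 7); (Pia, 5, 7); (Sara, 5, 7); (Sara, 5, 7)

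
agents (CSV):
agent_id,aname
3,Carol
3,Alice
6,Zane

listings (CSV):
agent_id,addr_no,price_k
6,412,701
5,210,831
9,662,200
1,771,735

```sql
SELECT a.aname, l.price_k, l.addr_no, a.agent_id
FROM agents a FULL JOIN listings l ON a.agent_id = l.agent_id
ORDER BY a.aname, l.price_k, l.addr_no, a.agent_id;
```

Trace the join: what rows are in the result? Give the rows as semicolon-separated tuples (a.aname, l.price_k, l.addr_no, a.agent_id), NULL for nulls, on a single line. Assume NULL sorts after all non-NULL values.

FULL OUTER JOIN keeps every row from both sides; unmatched rows get NULL for the other side's columns.
Matching on a.agent_id = l.agent_id.
- a row (agent_id=3): no match → kept, l columns NULL.
- a row (agent_id=3): no match → kept, l columns NULL.
- a row (agent_id=6): matches 1 l row(s) → 1 output row(s).
- plus 3 unmatched l row(s), each kept with NULL a columns.
After projecting and ordering:
a.aname | l.price_k | l.addr_no | a.agent_id
Alice | NULL | NULL | 3
Carol | NULL | NULL | 3
Zane | 701 | 412 | 6
NULL | 200 | 662 | NULL
NULL | 735 | 771 | NULL
NULL | 831 | 210 | NULL

(Alice, NULL, NULL, 3); (Carol, NULL, NULL, 3); (Zane, 701, 412, 6); (NULL, 200, 662, NULL); (NULL, 735, 771, NULL); (NULL, 831, 210, NULL)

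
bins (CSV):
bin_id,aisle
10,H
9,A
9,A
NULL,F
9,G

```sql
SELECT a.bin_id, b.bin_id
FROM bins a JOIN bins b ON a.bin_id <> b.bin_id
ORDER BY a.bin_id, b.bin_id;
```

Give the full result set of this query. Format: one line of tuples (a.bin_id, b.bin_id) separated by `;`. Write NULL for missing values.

(9, 10); (9, 10); (9, 10); (10, 9); (10, 9); (10, 9)

INNER JOIN keeps only pairs where the ON condition holds.
Matching on a.bin_id <> b.bin_id. A NULL in a compared column never satisfies the condition.
- a (bin_id=10) pairs with 3 row(s) of b.
- a (bin_id=9) pairs with 1 row(s) of b.
- a (bin_id=9) pairs with 1 row(s) of b.
- a (bin_id=NULL) has no partner → excluded.
- a (bin_id=9) pairs with 1 row(s) of b.
After projecting and ordering:
a.bin_id | b.bin_id
9 | 10
9 | 10
9 | 10
10 | 9
10 | 9
10 | 9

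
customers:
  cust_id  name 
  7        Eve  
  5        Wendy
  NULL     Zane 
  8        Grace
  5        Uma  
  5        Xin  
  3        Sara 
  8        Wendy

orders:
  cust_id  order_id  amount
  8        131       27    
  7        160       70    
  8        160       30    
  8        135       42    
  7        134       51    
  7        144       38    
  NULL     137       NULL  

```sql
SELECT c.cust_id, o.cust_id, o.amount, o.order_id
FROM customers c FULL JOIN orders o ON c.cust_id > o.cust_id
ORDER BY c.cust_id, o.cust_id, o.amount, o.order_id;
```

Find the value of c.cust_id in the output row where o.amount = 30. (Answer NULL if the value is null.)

NULL

FULL OUTER JOIN keeps every row from both sides; unmatched rows get NULL for the other side's columns.
Matching on c.cust_id > o.cust_id. A NULL in a compared column never satisfies the condition.
- c row (cust_id=7): no match → kept, o columns NULL.
- c row (cust_id=5): no match → kept, o columns NULL.
- c row (cust_id=NULL): no match → kept, o columns NULL.
- c row (cust_id=8): matches 3 o row(s) → 3 output row(s).
- c row (cust_id=5): no match → kept, o columns NULL.
- c row (cust_id=5): no match → kept, o columns NULL.
- c row (cust_id=3): no match → kept, o columns NULL.
- c row (cust_id=8): matches 3 o row(s) → 3 output row(s).
- 4 o row(s) had no c match → kept, c columns NULL.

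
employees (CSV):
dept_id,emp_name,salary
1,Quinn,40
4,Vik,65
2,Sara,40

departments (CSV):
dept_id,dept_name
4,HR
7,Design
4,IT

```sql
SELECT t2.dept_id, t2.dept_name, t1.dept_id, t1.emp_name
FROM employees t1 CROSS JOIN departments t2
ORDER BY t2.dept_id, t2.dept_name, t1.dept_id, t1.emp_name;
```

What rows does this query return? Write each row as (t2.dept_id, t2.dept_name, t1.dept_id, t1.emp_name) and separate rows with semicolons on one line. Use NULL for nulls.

(4, HR, 1, Quinn); (4, HR, 2, Sara); (4, HR, 4, Vik); (4, IT, 1, Quinn); (4, IT, 2, Sara); (4, IT, 4, Vik); (7, Design, 1, Quinn); (7, Design, 2, Sara); (7, Design, 4, Vik)

CROSS JOIN pairs every row of `employees` with every row of `departments`: 3 × 3 = 9 rows.
After projecting and ordering:
t2.dept_id | t2.dept_name | t1.dept_id | t1.emp_name
4 | HR | 1 | Quinn
4 | HR | 2 | Sara
4 | HR | 4 | Vik
4 | IT | 1 | Quinn
4 | IT | 2 | Sara
4 | IT | 4 | Vik
7 | Design | 1 | Quinn
7 | Design | 2 | Sara
7 | Design | 4 | Vik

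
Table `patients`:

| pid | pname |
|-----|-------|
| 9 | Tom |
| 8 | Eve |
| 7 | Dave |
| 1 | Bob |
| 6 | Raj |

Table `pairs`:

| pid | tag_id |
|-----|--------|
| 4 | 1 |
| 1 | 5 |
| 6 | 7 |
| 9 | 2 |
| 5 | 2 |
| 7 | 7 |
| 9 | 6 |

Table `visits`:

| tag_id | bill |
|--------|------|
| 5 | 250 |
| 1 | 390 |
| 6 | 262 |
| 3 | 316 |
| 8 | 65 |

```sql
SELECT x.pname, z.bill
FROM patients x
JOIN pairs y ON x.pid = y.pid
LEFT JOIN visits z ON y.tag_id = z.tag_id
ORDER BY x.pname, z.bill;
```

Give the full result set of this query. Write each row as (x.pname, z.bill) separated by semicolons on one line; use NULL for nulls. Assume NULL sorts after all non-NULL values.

(Bob, 250); (Dave, NULL); (Raj, NULL); (Tom, 262); (Tom, NULL)

Evaluate left to right. First `patients x INNER JOIN pairs y` on pid: 5 row(s).
Then LEFT JOIN `visits z` on tag_id: each of those 5 rows is kept; rows whose y.tag_id has no match in z get NULL for z's columns.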